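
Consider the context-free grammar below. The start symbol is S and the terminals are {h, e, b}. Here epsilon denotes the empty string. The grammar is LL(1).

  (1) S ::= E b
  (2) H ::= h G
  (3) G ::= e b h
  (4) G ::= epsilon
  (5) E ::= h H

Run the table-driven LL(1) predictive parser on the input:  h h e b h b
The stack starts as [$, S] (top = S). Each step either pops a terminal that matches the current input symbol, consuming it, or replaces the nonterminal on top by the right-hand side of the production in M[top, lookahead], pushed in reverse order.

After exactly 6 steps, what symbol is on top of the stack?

step 1: stack=$ S  input=h h e b h b $  — expand S ::= E b
step 2: stack=$ b E  input=h h e b h b $  — expand E ::= h H
step 3: stack=$ b H h  input=h h e b h b $  — match h
step 4: stack=$ b H  input=h e b h b $  — expand H ::= h G
step 5: stack=$ b G h  input=h e b h b $  — match h
step 6: stack=$ b G  input=e b h b $  — expand G ::= e b h
Stack after step 6: $ b h b e (top = e).

e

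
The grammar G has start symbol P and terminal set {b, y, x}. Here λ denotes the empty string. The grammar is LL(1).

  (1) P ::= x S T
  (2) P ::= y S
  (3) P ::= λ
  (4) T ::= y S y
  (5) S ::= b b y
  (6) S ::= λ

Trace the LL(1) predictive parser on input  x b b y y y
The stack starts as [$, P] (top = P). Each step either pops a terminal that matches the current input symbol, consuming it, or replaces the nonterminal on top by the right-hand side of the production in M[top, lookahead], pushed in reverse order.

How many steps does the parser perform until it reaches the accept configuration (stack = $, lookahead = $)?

step 1: stack=$ P  input=x b b y y y $  — expand P ::= x S T
step 2: stack=$ T S x  input=x b b y y y $  — match x
step 3: stack=$ T S  input=b b y y y $  — expand S ::= b b y
step 4: stack=$ T y b b  input=b b y y y $  — match b
step 5: stack=$ T y b  input=b y y y $  — match b
step 6: stack=$ T y  input=y y y $  — match y
step 7: stack=$ T  input=y y $  — expand T ::= y S y
step 8: stack=$ y S y  input=y y $  — match y
step 9: stack=$ y S  input=y $  — expand S ::= λ
step 10: stack=$ y  input=y $  — match y
Accept reached after 10 steps.

10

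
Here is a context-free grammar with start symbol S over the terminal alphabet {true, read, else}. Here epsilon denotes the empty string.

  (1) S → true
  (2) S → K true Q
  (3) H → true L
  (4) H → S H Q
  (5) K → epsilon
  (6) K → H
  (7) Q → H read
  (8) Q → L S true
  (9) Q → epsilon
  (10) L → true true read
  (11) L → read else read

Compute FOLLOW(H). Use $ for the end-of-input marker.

FIRST(L): from L→true true read we get {true}; from L→read else read we get {read}. So FIRST(L) = {read, true}.
FIRST(S): from S→true we get {true}; from S→K true Q we get {true}. So FIRST(S) = {true}.
FIRST(H): from H→true L we get {true}; from H→S H Q we get {true}. So FIRST(H) = {true}.
FIRST(K): from K→epsilon we get {epsilon}; from K→H we get {true}. So FIRST(K) = {epsilon, true}.
FIRST(Q): from Q→H read we get {true}; from Q→L S true we get {read, true}; from Q→epsilon we get {epsilon}. So FIRST(Q) = {epsilon, read, true}.
FOLLOW(S) includes $ since S is the start symbol.
FOLLOW(S): in H→S H Q, S is followed by H Q with FIRST {true}; in Q→L S true, S is followed by true with FIRST {true}. Thus FOLLOW(S) = {$, true}.
FOLLOW(K): in S→K true Q, K is followed by true Q with FIRST {true}. Thus FOLLOW(K) = {true}.
FOLLOW(H): in H→S H Q, H is followed by Q with FIRST {epsilon, read, true}; in H→S H Q, the suffix after H is nullable (adds nothing new); in K→H, the suffix after H is empty, so FOLLOW(H) ⊇ FOLLOW(K) = {true}; in Q→H read, H is followed by read with FIRST {read}. Thus FOLLOW(H) = {read, true}.
FOLLOW(Q): in S→K true Q, the suffix after Q is empty, so FOLLOW(Q) ⊇ FOLLOW(S) = {$, true}; in H→S H Q, the suffix after Q is empty, so FOLLOW(Q) ⊇ FOLLOW(H) = {read, true}. Thus FOLLOW(Q) = {$, read, true}.
FOLLOW(L): in H→true L, the suffix after L is empty, so FOLLOW(L) ⊇ FOLLOW(H) = {read, true}; in Q→L S true, L is followed by S true with FIRST {true}. Thus FOLLOW(L) = {read, true}.

{read, true}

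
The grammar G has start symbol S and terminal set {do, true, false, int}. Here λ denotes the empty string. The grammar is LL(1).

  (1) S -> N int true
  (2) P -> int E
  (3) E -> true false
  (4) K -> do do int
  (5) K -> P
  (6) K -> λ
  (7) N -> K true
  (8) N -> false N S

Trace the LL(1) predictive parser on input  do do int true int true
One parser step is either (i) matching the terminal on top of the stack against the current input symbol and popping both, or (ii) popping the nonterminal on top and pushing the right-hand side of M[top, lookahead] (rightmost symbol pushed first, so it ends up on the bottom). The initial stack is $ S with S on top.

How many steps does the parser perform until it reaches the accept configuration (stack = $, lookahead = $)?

step 1: stack=$ S  input=do do int true int true $  — expand S -> N int true
step 2: stack=$ true int N  input=do do int true int true $  — expand N -> K true
step 3: stack=$ true int true K  input=do do int true int true $  — expand K -> do do int
step 4: stack=$ true int true int do do  input=do do int true int true $  — match do
step 5: stack=$ true int true int do  input=do int true int true $  — match do
step 6: stack=$ true int true int  input=int true int true $  — match int
step 7: stack=$ true int true  input=true int true $  — match true
step 8: stack=$ true int  input=int true $  — match int
step 9: stack=$ true  input=true $  — match true
Accept reached after 9 steps.

9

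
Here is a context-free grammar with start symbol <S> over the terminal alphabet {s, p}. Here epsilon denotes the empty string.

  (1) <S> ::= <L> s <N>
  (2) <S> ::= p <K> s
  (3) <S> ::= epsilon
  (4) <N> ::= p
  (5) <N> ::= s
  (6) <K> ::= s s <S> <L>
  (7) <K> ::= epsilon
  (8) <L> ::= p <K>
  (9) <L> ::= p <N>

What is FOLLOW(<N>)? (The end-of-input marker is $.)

FIRST(<N>) = {p, s}
FIRST(<K>) = {epsilon, s}
FIRST(<L>) = {p}
FIRST(<S>) = {epsilon, p}  (via <L> s <N>)
FOLLOW(<S>) includes $ since <S> is the start symbol.
FOLLOW(<S>): in <K>::=s s <S> <L>, <S> is followed by <L> with FIRST {p}. Thus FOLLOW(<S>) = {$, p}.
FOLLOW(<N>): in <S>::=<L> s <N>, the suffix after <N> is empty, so FOLLOW(<N>) ⊇ FOLLOW(<S>) = {$, p}; in <L>::=p <N>, the suffix after <N> is empty, so FOLLOW(<N>) ⊇ FOLLOW(<L>) = {s}. Thus FOLLOW(<N>) = {$, p, s}.
FOLLOW(<K>): in <S>::=p <K> s, <K> is followed by s with FIRST {s}; in <L>::=p <K>, the suffix after <K> is empty, so FOLLOW(<K>) ⊇ FOLLOW(<L>) = {s}. Thus FOLLOW(<K>) = {s}.
FOLLOW(<L>): in <S>::=<L> s <N>, <L> is followed by s <N> with FIRST {s}; in <K>::=s s <S> <L>, the suffix after <L> is empty, so FOLLOW(<L>) ⊇ FOLLOW(<K>) = {s}. Thus FOLLOW(<L>) = {s}.

{$, p, s}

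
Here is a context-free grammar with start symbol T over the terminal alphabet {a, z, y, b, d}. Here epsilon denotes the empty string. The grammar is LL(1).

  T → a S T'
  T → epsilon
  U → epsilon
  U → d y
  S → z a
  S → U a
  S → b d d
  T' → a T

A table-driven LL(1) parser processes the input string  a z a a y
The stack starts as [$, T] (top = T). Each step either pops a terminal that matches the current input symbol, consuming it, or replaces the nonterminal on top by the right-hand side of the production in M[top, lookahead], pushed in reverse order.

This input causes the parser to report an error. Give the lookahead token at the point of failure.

step 1: stack=$ T  input=a z a a y $  — expand T → a S T'
step 2: stack=$ T' S a  input=a z a a y $  — match a
step 3: stack=$ T' S  input=z a a y $  — expand S → z a
step 4: stack=$ T' a z  input=z a a y $  — match z
step 5: stack=$ T' a  input=a a y $  — match a
step 6: stack=$ T'  input=a y $  — expand T' → a T
step 7: stack=$ T a  input=a y $  — match a
step 8: stack=$ T  input=y $  — error: M[T, y] is empty

y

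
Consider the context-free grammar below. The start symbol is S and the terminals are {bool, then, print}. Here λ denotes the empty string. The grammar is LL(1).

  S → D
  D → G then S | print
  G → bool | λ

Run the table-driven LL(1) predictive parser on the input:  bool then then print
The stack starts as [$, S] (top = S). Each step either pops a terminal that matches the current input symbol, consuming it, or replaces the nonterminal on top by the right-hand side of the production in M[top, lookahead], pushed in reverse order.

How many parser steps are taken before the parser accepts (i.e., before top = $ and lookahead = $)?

12

      Stack          Input                   Action
   1  $ S            bool then then print $  expand S → D
   2  $ D            bool then then print $  expand D → G then S
   3  $ S then G     bool then then print $  expand G → bool
   4  $ S then bool  bool then then print $  match bool
   5  $ S then       then then print $       match then
   6  $ S            then print $            expand S → D
   7  $ D            then print $            expand D → G then S
   8  $ S then G     then print $            expand G → λ
   9  $ S then       then print $            match then
  10  $ S            print $                 expand S → D
  11  $ D            print $                 expand D → print
  12  $ print        print $                 match print
Accept reached after 12 steps.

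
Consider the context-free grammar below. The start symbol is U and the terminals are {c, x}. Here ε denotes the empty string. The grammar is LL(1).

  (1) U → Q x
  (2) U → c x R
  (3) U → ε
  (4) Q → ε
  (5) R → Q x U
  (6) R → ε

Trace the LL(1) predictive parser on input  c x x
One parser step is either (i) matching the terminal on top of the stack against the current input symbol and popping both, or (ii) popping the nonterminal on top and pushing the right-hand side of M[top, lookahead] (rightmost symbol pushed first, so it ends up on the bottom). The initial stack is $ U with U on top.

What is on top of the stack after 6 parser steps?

U

step 1: stack=$ U  input=c x x $  — expand U → c x R
step 2: stack=$ R x c  input=c x x $  — match c
step 3: stack=$ R x  input=x x $  — match x
step 4: stack=$ R  input=x $  — expand R → Q x U
step 5: stack=$ U x Q  input=x $  — expand Q → ε
step 6: stack=$ U x  input=x $  — match x
Stack after step 6: $ U (top = U).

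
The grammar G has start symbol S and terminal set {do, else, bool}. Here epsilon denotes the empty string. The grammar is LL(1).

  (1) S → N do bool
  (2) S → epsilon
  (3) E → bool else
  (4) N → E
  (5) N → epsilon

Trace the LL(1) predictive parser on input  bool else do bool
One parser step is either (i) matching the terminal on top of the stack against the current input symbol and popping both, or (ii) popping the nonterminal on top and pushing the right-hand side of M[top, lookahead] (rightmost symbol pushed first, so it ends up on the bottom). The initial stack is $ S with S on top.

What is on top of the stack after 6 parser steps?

step 1: stack=$ S  input=bool else do bool $  — expand S → N do bool
step 2: stack=$ bool do N  input=bool else do bool $  — expand N → E
step 3: stack=$ bool do E  input=bool else do bool $  — expand E → bool else
step 4: stack=$ bool do else bool  input=bool else do bool $  — match bool
step 5: stack=$ bool do else  input=else do bool $  — match else
step 6: stack=$ bool do  input=do bool $  — match do
Stack after step 6: $ bool (top = bool).

bool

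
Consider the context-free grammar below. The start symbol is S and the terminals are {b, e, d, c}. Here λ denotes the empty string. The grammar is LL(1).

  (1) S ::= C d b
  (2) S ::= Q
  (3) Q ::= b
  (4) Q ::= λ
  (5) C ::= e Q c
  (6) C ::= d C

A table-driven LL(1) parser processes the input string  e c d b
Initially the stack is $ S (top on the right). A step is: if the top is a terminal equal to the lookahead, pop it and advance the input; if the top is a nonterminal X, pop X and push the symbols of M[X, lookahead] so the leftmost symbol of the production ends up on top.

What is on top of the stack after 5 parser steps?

     Stack        Input      Action
  1  $ S          e c d b $  expand S ::= C d b
  2  $ b d C      e c d b $  expand C ::= e Q c
  3  $ b d c Q e  e c d b $  match e
  4  $ b d c Q    c d b $    expand Q ::= λ
  5  $ b d c      c d b $    match c
Stack after step 5: $ b d (top = d).

d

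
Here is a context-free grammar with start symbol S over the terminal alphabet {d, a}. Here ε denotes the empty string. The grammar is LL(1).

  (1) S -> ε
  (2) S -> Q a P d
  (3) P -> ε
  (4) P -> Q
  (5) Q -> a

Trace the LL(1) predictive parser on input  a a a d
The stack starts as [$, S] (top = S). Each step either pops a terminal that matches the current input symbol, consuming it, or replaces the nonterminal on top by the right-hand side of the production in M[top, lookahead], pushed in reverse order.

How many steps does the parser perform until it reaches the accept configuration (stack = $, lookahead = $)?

8

step 1: stack=$ S  input=a a a d $  — expand S -> Q a P d
step 2: stack=$ d P a Q  input=a a a d $  — expand Q -> a
step 3: stack=$ d P a a  input=a a a d $  — match a
step 4: stack=$ d P a  input=a a d $  — match a
step 5: stack=$ d P  input=a d $  — expand P -> Q
step 6: stack=$ d Q  input=a d $  — expand Q -> a
step 7: stack=$ d a  input=a d $  — match a
step 8: stack=$ d  input=d $  — match d
Accept reached after 8 steps.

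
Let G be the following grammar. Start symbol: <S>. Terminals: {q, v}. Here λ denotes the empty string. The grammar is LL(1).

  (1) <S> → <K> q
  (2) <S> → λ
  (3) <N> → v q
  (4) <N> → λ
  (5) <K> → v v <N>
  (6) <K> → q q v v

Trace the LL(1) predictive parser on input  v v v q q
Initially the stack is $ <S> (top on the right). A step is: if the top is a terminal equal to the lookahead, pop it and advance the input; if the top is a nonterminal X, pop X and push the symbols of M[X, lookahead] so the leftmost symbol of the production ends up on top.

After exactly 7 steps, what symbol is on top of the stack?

step 1: stack=$ <S>  input=v v v q q $  — expand <S> → <K> q
step 2: stack=$ q <K>  input=v v v q q $  — expand <K> → v v <N>
step 3: stack=$ q <N> v v  input=v v v q q $  — match v
step 4: stack=$ q <N> v  input=v v q q $  — match v
step 5: stack=$ q <N>  input=v q q $  — expand <N> → v q
step 6: stack=$ q q v  input=v q q $  — match v
step 7: stack=$ q q  input=q q $  — match q
Stack after step 7: $ q (top = q).

q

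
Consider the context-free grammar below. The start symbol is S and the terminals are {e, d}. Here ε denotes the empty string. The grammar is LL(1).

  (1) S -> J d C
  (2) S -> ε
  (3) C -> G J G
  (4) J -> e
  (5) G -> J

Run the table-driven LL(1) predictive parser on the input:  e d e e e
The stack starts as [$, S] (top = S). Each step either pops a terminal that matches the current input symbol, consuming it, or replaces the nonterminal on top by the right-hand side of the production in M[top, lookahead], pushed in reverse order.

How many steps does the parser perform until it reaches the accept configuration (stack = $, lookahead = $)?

      Stack    Input        Action
   1  $ S      e d e e e $  expand S -> J d C
   2  $ C d J  e d e e e $  expand J -> e
   3  $ C d e  e d e e e $  match e
   4  $ C d    d e e e $    match d
   5  $ C      e e e $      expand C -> G J G
   6  $ G J G  e e e $      expand G -> J
   7  $ G J J  e e e $      expand J -> e
   8  $ G J e  e e e $      match e
   9  $ G J    e e $        expand J -> e
  10  $ G e    e e $        match e
  11  $ G      e $          expand G -> J
  12  $ J      e $          expand J -> e
  13  $ e      e $          match e
Accept reached after 13 steps.

13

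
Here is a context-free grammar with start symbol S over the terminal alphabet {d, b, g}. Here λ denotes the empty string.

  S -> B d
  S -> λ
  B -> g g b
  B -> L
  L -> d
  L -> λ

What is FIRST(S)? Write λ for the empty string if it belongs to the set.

{λ, d, g}

FIRST(L): from L->d we get {d}; from L->λ we get {λ}. So FIRST(L) = {λ, d}.
FIRST(B): from B->g g b we get {g}; from B->L we get {λ, d}. So FIRST(B) = {λ, d, g}.
FIRST(S): from S->B d we get {d, g}; from S->λ we get {λ}. So FIRST(S) = {λ, d, g}.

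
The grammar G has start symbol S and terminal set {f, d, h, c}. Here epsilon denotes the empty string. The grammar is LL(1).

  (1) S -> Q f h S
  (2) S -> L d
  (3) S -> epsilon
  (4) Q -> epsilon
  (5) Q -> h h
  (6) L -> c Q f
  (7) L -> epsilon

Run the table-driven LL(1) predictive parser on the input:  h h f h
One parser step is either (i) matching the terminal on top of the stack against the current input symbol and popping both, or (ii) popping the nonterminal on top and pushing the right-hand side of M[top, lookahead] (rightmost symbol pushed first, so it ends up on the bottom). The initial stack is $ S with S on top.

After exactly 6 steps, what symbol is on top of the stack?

     Stack        Input      Action
  1  $ S          h h f h $  expand S -> Q f h S
  2  $ S h f Q    h h f h $  expand Q -> h h
  3  $ S h f h h  h h f h $  match h
  4  $ S h f h    h f h $    match h
  5  $ S h f      f h $      match f
  6  $ S h        h $        match h
Stack after step 6: $ S (top = S).

S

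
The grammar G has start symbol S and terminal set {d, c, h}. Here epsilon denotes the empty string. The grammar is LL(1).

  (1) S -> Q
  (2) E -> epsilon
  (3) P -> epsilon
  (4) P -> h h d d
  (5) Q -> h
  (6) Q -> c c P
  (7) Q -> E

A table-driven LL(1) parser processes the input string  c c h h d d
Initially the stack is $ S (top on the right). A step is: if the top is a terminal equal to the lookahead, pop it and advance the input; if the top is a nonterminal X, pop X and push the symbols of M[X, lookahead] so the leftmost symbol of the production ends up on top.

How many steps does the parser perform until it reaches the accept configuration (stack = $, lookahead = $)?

9

     Stack      Input          Action
  1  $ S        c c h h d d $  expand S -> Q
  2  $ Q        c c h h d d $  expand Q -> c c P
  3  $ P c c    c c h h d d $  match c
  4  $ P c      c h h d d $    match c
  5  $ P        h h d d $      expand P -> h h d d
  6  $ d d h h  h h d d $      match h
  7  $ d d h    h d d $        match h
  8  $ d d      d d $          match d
  9  $ d        d $            match d
Accept reached after 9 steps.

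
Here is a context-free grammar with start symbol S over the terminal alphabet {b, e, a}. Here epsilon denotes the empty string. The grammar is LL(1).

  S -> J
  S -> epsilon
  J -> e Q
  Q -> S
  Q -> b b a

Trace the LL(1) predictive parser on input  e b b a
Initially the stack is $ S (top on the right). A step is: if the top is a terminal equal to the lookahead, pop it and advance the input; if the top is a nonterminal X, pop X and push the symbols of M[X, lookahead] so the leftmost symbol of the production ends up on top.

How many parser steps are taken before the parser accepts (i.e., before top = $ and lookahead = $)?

step 1: stack=$ S  input=e b b a $  — expand S -> J
step 2: stack=$ J  input=e b b a $  — expand J -> e Q
step 3: stack=$ Q e  input=e b b a $  — match e
step 4: stack=$ Q  input=b b a $  — expand Q -> b b a
step 5: stack=$ a b b  input=b b a $  — match b
step 6: stack=$ a b  input=b a $  — match b
step 7: stack=$ a  input=a $  — match a
Accept reached after 7 steps.

7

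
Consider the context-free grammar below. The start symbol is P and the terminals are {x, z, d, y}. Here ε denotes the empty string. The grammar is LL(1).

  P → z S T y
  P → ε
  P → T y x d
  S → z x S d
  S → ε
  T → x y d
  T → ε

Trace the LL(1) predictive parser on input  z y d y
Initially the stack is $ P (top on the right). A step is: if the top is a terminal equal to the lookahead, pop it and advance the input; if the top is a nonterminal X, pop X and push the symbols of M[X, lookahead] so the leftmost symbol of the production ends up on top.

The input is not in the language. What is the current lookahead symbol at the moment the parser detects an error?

     Stack      Input      Action
  1  $ P        z y d y $  expand P → z S T y
  2  $ y T S z  z y d y $  match z
  3  $ y T S    y d y $    expand S → ε
  4  $ y T      y d y $    expand T → ε
  5  $ y        y d y $    match y
  6  $          d y $      error: stack empty but input remains

d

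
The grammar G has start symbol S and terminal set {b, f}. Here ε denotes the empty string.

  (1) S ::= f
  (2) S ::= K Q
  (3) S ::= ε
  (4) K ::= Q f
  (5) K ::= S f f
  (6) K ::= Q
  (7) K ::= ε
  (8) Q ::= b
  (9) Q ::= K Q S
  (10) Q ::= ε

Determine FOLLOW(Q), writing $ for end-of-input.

{$, b, f}

FIRST(S) = {ε, b, f}  (via K Q)
FIRST(K) = {ε, b, f}  (via Q f, S f f, Q)
FIRST(Q) = {ε, b, f}  (via K Q S)
FOLLOW(S) includes $ since S is the start symbol.
FOLLOW(S): in K::=S f f, S is followed by f f with FIRST {f}; in Q::=K Q S, the suffix after S is empty, so FOLLOW(S) ⊇ FOLLOW(Q) = {$, b, f}. Thus FOLLOW(S) = {$, b, f}.
FOLLOW(K): in S::=K Q, K is followed by Q with FIRST {ε, b, f}; in S::=K Q, the suffix after K is nullable, so FOLLOW(K) ⊇ FOLLOW(S) = {$, b, f}; in Q::=K Q S, K is followed by Q S with FIRST {ε, b, f}; in Q::=K Q S, the suffix after K is nullable, so FOLLOW(K) ⊇ FOLLOW(Q) = {$, b, f}. Thus FOLLOW(K) = {$, b, f}.
FOLLOW(Q): in S::=K Q, the suffix after Q is empty, so FOLLOW(Q) ⊇ FOLLOW(S) = {$, b, f}; in K::=Q f, Q is followed by f with FIRST {f}; in K::=Q, the suffix after Q is empty, so FOLLOW(Q) ⊇ FOLLOW(K) = {$, b, f}; in Q::=K Q S, Q is followed by S with FIRST {ε, b, f}; in Q::=K Q S, the suffix after Q is nullable (adds nothing new). Thus FOLLOW(Q) = {$, b, f}.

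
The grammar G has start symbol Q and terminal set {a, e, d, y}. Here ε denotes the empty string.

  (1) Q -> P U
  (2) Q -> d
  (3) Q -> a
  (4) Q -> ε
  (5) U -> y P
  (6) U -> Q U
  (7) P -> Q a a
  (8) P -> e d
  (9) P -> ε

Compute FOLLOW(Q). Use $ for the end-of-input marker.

FIRST(Q): from Q->P U we get {a, d, e, y}; from Q->d we get {d}; from Q->a we get {a}; from Q->ε we get {ε}. So FIRST(Q) = {ε, a, d, e, y}.
FIRST(U): from U->y P we get {y}; from U->Q U we get {a, d, e, y}. So FIRST(U) = {a, d, e, y}.
FIRST(P): from P->Q a a we get {a, d, e, y}; from P->e d we get {e}; from P->ε we get {ε}. So FIRST(P) = {ε, a, d, e, y}.
FOLLOW(Q) includes $ since Q is the start symbol.
FOLLOW(Q): in U->Q U, Q is followed by U with FIRST {a, d, e, y}; in P->Q a a, Q is followed by a a with FIRST {a}. Thus FOLLOW(Q) = {$, a, d, e, y}.
FOLLOW(U): in Q->P U, the suffix after U is empty, so FOLLOW(U) ⊇ FOLLOW(Q) = {$, a, d, e, y}; in U->Q U, the suffix after U is empty (adds nothing new). Thus FOLLOW(U) = {$, a, d, e, y}.
FOLLOW(P): in Q->P U, P is followed by U with FIRST {a, d, e, y}; in U->y P, the suffix after P is empty, so FOLLOW(P) ⊇ FOLLOW(U) = {$, a, d, e, y}. Thus FOLLOW(P) = {$, a, d, e, y}.

{$, a, d, e, y}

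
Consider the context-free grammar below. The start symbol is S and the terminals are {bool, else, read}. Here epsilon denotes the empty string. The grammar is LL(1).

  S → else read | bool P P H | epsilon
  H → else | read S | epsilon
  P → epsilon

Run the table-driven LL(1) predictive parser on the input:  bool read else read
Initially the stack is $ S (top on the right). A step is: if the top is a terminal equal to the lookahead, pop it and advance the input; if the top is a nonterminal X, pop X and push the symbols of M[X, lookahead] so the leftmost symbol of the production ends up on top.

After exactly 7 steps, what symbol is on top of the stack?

else

     Stack         Input                  Action
  1  $ S           bool read else read $  expand S → bool P P H
  2  $ H P P bool  bool read else read $  match bool
  3  $ H P P       read else read $       expand P → epsilon
  4  $ H P         read else read $       expand P → epsilon
  5  $ H           read else read $       expand H → read S
  6  $ S read      read else read $       match read
  7  $ S           else read $            expand S → else read
Stack after step 7: $ read else (top = else).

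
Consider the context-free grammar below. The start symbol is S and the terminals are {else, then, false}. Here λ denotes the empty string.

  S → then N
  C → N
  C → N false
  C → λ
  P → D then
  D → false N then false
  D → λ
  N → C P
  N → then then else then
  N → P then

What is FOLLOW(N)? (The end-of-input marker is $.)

FIRST(S): from S→then N we get {then}. So FIRST(S) = {then}.
FIRST(D): from D→false N then false we get {false}; from D→λ we get {λ}. So FIRST(D) = {λ, false}.
FIRST(P): from P→D then we get {false, then}. So FIRST(P) = {false, then}.
FIRST(C): from C→N we get {false, then}; from C→N false we get {false, then}; from C→λ we get {λ}. So FIRST(C) = {λ, false, then}.
FIRST(N): from N→C P we get {false, then}; from N→then then else then we get {then}; from N→P then we get {false, then}. So FIRST(N) = {false, then}.
FOLLOW(S) includes $ since S is the start symbol.
FOLLOW(S): S appears on no right-hand side. Thus FOLLOW(S) = {$}.
FOLLOW(C): in N→C P, C is followed by P with FIRST {false, then}. Thus FOLLOW(C) = {false, then}.
FOLLOW(D): in P→D then, D is followed by then with FIRST {then}. Thus FOLLOW(D) = {then}.
FOLLOW(N): in S→then N, the suffix after N is empty, so FOLLOW(N) ⊇ FOLLOW(S) = {$}; in C→N, the suffix after N is empty, so FOLLOW(N) ⊇ FOLLOW(C) = {false, then}; in C→N false, N is followed by false with FIRST {false}; in D→false N then false, N is followed by then false with FIRST {then}. Thus FOLLOW(N) = {$, false, then}.
FOLLOW(P): in N→C P, the suffix after P is empty, so FOLLOW(P) ⊇ FOLLOW(N) = {$, false, then}; in N→P then, P is followed by then with FIRST {then}. Thus FOLLOW(P) = {$, false, then}.

{$, false, then}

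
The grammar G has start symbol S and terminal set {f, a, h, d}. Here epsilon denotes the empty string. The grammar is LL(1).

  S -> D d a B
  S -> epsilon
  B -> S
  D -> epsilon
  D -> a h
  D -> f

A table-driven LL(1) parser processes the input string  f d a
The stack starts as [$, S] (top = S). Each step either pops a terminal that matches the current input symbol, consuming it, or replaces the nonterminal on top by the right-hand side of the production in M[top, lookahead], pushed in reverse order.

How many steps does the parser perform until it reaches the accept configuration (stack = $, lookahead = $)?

step 1: stack=$ S  input=f d a $  — expand S -> D d a B
step 2: stack=$ B a d D  input=f d a $  — expand D -> f
step 3: stack=$ B a d f  input=f d a $  — match f
step 4: stack=$ B a d  input=d a $  — match d
step 5: stack=$ B a  input=a $  — match a
step 6: stack=$ B  input=$  — expand B -> S
step 7: stack=$ S  input=$  — expand S -> epsilon
Accept reached after 7 steps.

7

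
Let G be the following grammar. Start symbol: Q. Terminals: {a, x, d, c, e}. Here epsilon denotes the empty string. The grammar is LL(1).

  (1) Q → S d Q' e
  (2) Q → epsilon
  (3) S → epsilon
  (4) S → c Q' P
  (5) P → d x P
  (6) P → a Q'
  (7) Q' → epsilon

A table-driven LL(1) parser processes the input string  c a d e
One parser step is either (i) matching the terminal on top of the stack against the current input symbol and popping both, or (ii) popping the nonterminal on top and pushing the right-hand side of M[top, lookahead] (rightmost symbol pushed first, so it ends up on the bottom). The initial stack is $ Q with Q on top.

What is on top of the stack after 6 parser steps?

Q'

     Stack            Input      Action
  1  $ Q              c a d e $  expand Q → S d Q' e
  2  $ e Q' d S       c a d e $  expand S → c Q' P
  3  $ e Q' d P Q' c  c a d e $  match c
  4  $ e Q' d P Q'    a d e $    expand Q' → epsilon
  5  $ e Q' d P       a d e $    expand P → a Q'
  6  $ e Q' d Q' a    a d e $    match a
Stack after step 6: $ e Q' d Q' (top = Q').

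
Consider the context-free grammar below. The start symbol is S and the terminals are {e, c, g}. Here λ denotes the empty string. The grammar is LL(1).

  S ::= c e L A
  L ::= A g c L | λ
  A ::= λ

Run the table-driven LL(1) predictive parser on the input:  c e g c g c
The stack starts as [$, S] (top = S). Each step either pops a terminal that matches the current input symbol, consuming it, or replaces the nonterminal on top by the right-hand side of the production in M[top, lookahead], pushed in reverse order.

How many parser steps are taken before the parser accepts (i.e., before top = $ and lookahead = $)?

13

      Stack        Input          Action
   1  $ S          c e g c g c $  expand S ::= c e L A
   2  $ A L e c    c e g c g c $  match c
   3  $ A L e      e g c g c $    match e
   4  $ A L        g c g c $      expand L ::= A g c L
   5  $ A L c g A  g c g c $      expand A ::= λ
   6  $ A L c g    g c g c $      match g
   7  $ A L c      c g c $        match c
   8  $ A L        g c $          expand L ::= A g c L
   9  $ A L c g A  g c $          expand A ::= λ
  10  $ A L c g    g c $          match g
  11  $ A L c      c $            match c
  12  $ A L        $              expand L ::= λ
  13  $ A          $              expand A ::= λ
Accept reached after 13 steps.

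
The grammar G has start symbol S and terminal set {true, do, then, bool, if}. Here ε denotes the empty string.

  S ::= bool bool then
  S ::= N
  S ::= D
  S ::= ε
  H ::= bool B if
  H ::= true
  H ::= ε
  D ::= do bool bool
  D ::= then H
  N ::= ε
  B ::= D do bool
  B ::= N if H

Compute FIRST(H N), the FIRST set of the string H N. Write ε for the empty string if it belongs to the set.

{ε, bool, true}

FIRST(H): from H::=bool B if we get {bool}; from H::=true we get {true}; from H::=ε we get {ε}. So FIRST(H) = {ε, bool, true}.
FIRST(D): from D::=do bool bool we get {do}; from D::=then H we get {then}. So FIRST(D) = {do, then}.
FIRST(N): from N::=ε we get {ε}. So FIRST(N) = {ε}.
FIRST(S): from S::=bool bool then we get {bool}; from S::=N we get {ε}; from S::=D we get {do, then}; from S::=ε we get {ε}. So FIRST(S) = {ε, bool, do, then}.
FIRST(B): from B::=D do bool we get {do, then}; from B::=N if H we get {if}. So FIRST(B) = {do, if, then}.
FIRST(H N): take FIRST of each symbol in turn, carrying on past any symbol whose FIRST contains ε; result {ε, bool, true}.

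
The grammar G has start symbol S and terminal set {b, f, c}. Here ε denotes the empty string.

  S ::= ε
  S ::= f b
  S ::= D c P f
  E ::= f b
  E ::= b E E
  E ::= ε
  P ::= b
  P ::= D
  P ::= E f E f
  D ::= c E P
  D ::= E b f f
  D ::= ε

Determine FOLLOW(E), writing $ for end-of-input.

FIRST(E) = {ε, b, f}
FIRST(D) = {ε, b, c, f}  (via E b f f)
FIRST(S) = {ε, b, c, f}  (via D c P f)
FIRST(P) = {ε, b, c, f}  (via D, E f E f)
FOLLOW(S) includes $ since S is the start symbol.
FOLLOW(S): S appears on no right-hand side. Thus FOLLOW(S) = {$}.
FOLLOW(E): in E::=b E E (occurrence 1), E is followed by E with FIRST {ε, b, f}; in E::=b E E (occurrence 1), the suffix after E is nullable (adds nothing new); in E::=b E E (occurrence 2), the suffix after E is empty (adds nothing new); in P::=E f E f (occurrence 1), E is followed by f E f with FIRST {f}; in P::=E f E f (occurrence 2), E is followed by f with FIRST {f}; in D::=c E P, E is followed by P with FIRST {ε, b, c, f}; in D::=c E P, the suffix after E is nullable, so FOLLOW(E) ⊇ FOLLOW(D) = {c, f}; in D::=E b f f, E is followed by b f f with FIRST {b}. Thus FOLLOW(E) = {b, c, f}.
FOLLOW(P): in S::=D c P f, P is followed by f with FIRST {f}; in D::=c E P, the suffix after P is empty, so FOLLOW(P) ⊇ FOLLOW(D) = {c, f}. Thus FOLLOW(P) = {c, f}.
FOLLOW(D): in S::=D c P f, D is followed by c P f with FIRST {c}; in P::=D, the suffix after D is empty, so FOLLOW(D) ⊇ FOLLOW(P) = {c, f}. Thus FOLLOW(D) = {c, f}.

{b, c, f}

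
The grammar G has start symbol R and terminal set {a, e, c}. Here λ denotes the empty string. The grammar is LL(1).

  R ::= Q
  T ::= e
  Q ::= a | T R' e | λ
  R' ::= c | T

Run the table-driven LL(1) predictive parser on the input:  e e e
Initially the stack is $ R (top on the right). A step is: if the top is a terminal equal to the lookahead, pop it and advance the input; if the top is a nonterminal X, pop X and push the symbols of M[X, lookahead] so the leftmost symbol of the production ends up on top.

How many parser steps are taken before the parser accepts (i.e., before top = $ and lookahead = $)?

8

     Stack     Input    Action
  1  $ R       e e e $  expand R ::= Q
  2  $ Q       e e e $  expand Q ::= T R' e
  3  $ e R' T  e e e $  expand T ::= e
  4  $ e R' e  e e e $  match e
  5  $ e R'    e e $    expand R' ::= T
  6  $ e T     e e $    expand T ::= e
  7  $ e e     e e $    match e
  8  $ e       e $      match e
Accept reached after 8 steps.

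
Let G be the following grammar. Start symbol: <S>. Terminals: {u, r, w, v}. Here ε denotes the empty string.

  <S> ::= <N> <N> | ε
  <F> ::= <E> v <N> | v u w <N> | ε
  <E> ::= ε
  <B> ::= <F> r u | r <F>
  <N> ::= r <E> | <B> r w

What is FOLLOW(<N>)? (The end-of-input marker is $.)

{$, r, v}

FIRST(<E>): from <E>::=ε we get {ε}. So FIRST(<E>) = {ε}.
FIRST(<F>): from <F>::=<E> v <N> we get {v}; from <F>::=v u w <N> we get {v}; from <F>::=ε we get {ε}. So FIRST(<F>) = {ε, v}.
FIRST(<B>): from <B>::=<F> r u we get {r, v}; from <B>::=r <F> we get {r}. So FIRST(<B>) = {r, v}.
FIRST(<N>): from <N>::=r <E> we get {r}; from <N>::=<B> r w we get {r, v}. So FIRST(<N>) = {r, v}.
FIRST(<S>): from <S>::=<N> <N> we get {r, v}; from <S>::=ε we get {ε}. So FIRST(<S>) = {ε, r, v}.
FOLLOW(<S>) includes $ since <S> is the start symbol.
FOLLOW(<S>): <S> appears on no right-hand side. Thus FOLLOW(<S>) = {$}.
FOLLOW(<B>): in <N>::=<B> r w, <B> is followed by r w with FIRST {r}. Thus FOLLOW(<B>) = {r}.
FOLLOW(<F>): in <B>::=<F> r u, <F> is followed by r u with FIRST {r}; in <B>::=r <F>, the suffix after <F> is empty, so FOLLOW(<F>) ⊇ FOLLOW(<B>) = {r}. Thus FOLLOW(<F>) = {r}.
FOLLOW(<N>): in <S>::=<N> <N> (occurrence 1), <N> is followed by <N> with FIRST {r, v}; in <S>::=<N> <N> (occurrence 2), the suffix after <N> is empty, so FOLLOW(<N>) ⊇ FOLLOW(<S>) = {$}; in <F>::=<E> v <N>, the suffix after <N> is empty, so FOLLOW(<N>) ⊇ FOLLOW(<F>) = {r}; in <F>::=v u w <N>, the suffix after <N> is empty, so FOLLOW(<N>) ⊇ FOLLOW(<F>) = {r}. Thus FOLLOW(<N>) = {$, r, v}.
FOLLOW(<E>): in <F>::=<E> v <N>, <E> is followed by v <N> with FIRST {v}; in <N>::=r <E>, the suffix after <E> is empty, so FOLLOW(<E>) ⊇ FOLLOW(<N>) = {$, r, v}. Thus FOLLOW(<E>) = {$, r, v}.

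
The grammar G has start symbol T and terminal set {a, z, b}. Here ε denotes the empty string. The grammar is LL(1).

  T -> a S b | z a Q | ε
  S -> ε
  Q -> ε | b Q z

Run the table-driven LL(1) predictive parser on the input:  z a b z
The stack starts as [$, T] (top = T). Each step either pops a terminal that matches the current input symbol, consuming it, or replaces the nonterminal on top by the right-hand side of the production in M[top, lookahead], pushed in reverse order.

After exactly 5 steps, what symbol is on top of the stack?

Q

step 1: stack=$ T  input=z a b z $  — expand T -> z a Q
step 2: stack=$ Q a z  input=z a b z $  — match z
step 3: stack=$ Q a  input=a b z $  — match a
step 4: stack=$ Q  input=b z $  — expand Q -> b Q z
step 5: stack=$ z Q b  input=b z $  — match b
Stack after step 5: $ z Q (top = Q).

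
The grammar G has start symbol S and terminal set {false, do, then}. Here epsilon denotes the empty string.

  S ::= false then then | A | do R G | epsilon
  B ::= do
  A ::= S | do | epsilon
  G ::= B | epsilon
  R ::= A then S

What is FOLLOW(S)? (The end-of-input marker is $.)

{$, do, then}

FIRST(B): from B::=do we get {do}. So FIRST(B) = {do}.
FIRST(G): from G::=B we get {do}; from G::=epsilon we get {epsilon}. So FIRST(G) = {epsilon, do}.
FIRST(S): from S::=false then then we get {false}; from S::=A we get {epsilon, do, false}; from S::=do R G we get {do}; from S::=epsilon we get {epsilon}. So FIRST(S) = {epsilon, do, false}.
FIRST(A): from A::=S we get {epsilon, do, false}; from A::=do we get {do}; from A::=epsilon we get {epsilon}. So FIRST(A) = {epsilon, do, false}.
FIRST(R): from R::=A then S we get {do, false, then}. So FIRST(R) = {do, false, then}.
FOLLOW(S) includes $ since S is the start symbol.
FOLLOW(S): in A::=S, the suffix after S is empty, so FOLLOW(S) ⊇ FOLLOW(A) = {$, do, then}; in R::=A then S, the suffix after S is empty, so FOLLOW(S) ⊇ FOLLOW(R) = {$, do, then}. Thus FOLLOW(S) = {$, do, then}.
FOLLOW(A): in S::=A, the suffix after A is empty, so FOLLOW(A) ⊇ FOLLOW(S) = {$, do, then}; in R::=A then S, A is followed by then S with FIRST {then}. Thus FOLLOW(A) = {$, do, then}.
FOLLOW(G): in S::=do R G, the suffix after G is empty, so FOLLOW(G) ⊇ FOLLOW(S) = {$, do, then}. Thus FOLLOW(G) = {$, do, then}.
FOLLOW(B): in G::=B, the suffix after B is empty, so FOLLOW(B) ⊇ FOLLOW(G) = {$, do, then}. Thus FOLLOW(B) = {$, do, then}.
FOLLOW(R): in S::=do R G, R is followed by G with FIRST {epsilon, do}; in S::=do R G, the suffix after R is nullable, so FOLLOW(R) ⊇ FOLLOW(S) = {$, do, then}. Thus FOLLOW(R) = {$, do, then}.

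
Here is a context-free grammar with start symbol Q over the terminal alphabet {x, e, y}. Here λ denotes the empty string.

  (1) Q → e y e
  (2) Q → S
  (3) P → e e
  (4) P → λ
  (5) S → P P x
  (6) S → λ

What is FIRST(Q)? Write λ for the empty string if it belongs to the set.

FIRST(P) = {λ, e}
FIRST(S) = {λ, e, x}  (via P P x)
FIRST(Q) = {λ, e, x}  (via S)

{λ, e, x}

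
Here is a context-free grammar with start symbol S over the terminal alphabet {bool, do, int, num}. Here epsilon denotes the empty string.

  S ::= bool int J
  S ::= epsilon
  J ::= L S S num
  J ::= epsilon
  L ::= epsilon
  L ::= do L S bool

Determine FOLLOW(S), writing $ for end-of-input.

FIRST(S) = {epsilon, bool}
FIRST(L) = {epsilon, do}
FIRST(J) = {epsilon, bool, do, num}  (via L S S num)
FOLLOW(S) includes $ since S is the start symbol.
FOLLOW(S): in J::=L S S num (occurrence 1), S is followed by S num with FIRST {bool, num}; in J::=L S S num (occurrence 2), S is followed by num with FIRST {num}; in L::=do L S bool, S is followed by bool with FIRST {bool}. Thus FOLLOW(S) = {$, bool, num}.
FOLLOW(J): in S::=bool int J, the suffix after J is empty, so FOLLOW(J) ⊇ FOLLOW(S) = {$, bool, num}. Thus FOLLOW(J) = {$, bool, num}.
FOLLOW(L): in J::=L S S num, L is followed by S S num with FIRST {bool, num}; in L::=do L S bool, L is followed by S bool with FIRST {bool}. Thus FOLLOW(L) = {bool, num}.

{$, bool, num}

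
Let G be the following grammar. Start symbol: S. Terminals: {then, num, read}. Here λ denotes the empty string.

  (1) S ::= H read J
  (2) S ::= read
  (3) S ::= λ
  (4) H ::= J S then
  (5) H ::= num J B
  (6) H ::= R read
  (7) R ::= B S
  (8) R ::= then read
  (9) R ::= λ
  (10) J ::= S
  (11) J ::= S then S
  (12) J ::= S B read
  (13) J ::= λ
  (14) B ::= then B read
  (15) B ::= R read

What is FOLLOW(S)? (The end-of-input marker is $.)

{$, num, read, then}

FIRST(S) = {λ, num, read, then}  (via H read J)
FIRST(H) = {num, read, then}  (via J S then, R read)
FIRST(R) = {λ, read, then}  (via B S)
FIRST(B) = {read, then}  (via R read)
FIRST(J) = {λ, num, read, then}  (via S, S then S, S B read)
FOLLOW(S) includes $ since S is the start symbol.
FOLLOW(H): in S::=H read J, H is followed by read J with FIRST {read}. Thus FOLLOW(H) = {read}.
FOLLOW(R): in H::=R read, R is followed by read with FIRST {read}; in B::=R read, R is followed by read with FIRST {read}. Thus FOLLOW(R) = {read}.
FOLLOW(B): in H::=num J B, the suffix after B is empty, so FOLLOW(B) ⊇ FOLLOW(H) = {read}; in R::=B S, B is followed by S with FIRST {λ, num, read, then}; in R::=B S, the suffix after B is nullable, so FOLLOW(B) ⊇ FOLLOW(R) = {read}; in J::=S B read, B is followed by read with FIRST {read}; in B::=then B read, B is followed by read with FIRST {read}. Thus FOLLOW(B) = {num, read, then}.
FOLLOW(S): in H::=J S then, S is followed by then with FIRST {then}; in R::=B S, the suffix after S is empty, so FOLLOW(S) ⊇ FOLLOW(R) = {read}; in J::=S, the suffix after S is empty, so FOLLOW(S) ⊇ FOLLOW(J) = {$, num, read, then}; in J::=S then S (occurrence 1), S is followed by then S with FIRST {then}; in J::=S then S (occurrence 2), the suffix after S is empty, so FOLLOW(S) ⊇ FOLLOW(J) = {$, num, read, then}; in J::=S B read, S is followed by B read with FIRST {read, then}. Thus FOLLOW(S) = {$, num, read, then}.
FOLLOW(J): in S::=H read J, the suffix after J is empty, so FOLLOW(J) ⊇ FOLLOW(S) = {$, num, read, then}; in H::=J S then, J is followed by S then with FIRST {num, read, then}; in H::=num J B, J is followed by B with FIRST {read, then}. Thus FOLLOW(J) = {$, num, read, then}.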